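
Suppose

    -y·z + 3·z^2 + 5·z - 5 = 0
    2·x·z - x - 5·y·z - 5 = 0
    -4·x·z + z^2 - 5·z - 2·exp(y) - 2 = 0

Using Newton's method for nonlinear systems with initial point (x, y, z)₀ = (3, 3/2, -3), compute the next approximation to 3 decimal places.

At (3, 3/2, -3): F = (11.500, -3.500, 49.03662).
Jacobian J = [[0, -z, -y + 6·z + 5], [2·z - 1, -5·z, 2·x - 5·y], [-4·z, -2·exp(y), -4·x + 2·z - 5]].
At the point, J = [[0.000, 3.000, -14.500], [-7.000, 15.000, -1.500], [12.000, -8.96338, -23.000]] (det J = 1163.21712).
Solving J·Δ = −F gives Δ = (-4.837, -1.986, 0.382).
Then the next iterate is (x, y, z)₁ = (-1.837, -0.486, -2.618).

(-1.837, -0.486, -2.618)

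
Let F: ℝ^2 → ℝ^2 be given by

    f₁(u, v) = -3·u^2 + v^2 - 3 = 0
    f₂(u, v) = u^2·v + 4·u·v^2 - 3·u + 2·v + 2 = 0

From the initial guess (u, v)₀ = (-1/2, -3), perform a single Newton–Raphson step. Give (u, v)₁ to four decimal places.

At (-1/2, -3): F = (5.2500, -21.2500).
Jacobian J = [[-6·u, 2·v], [2·u·v + 4·v^2 - 3, u^2 + 8·u·v + 2]].
At the point, J = [[3.0000, -6.0000], [36.0000, 14.2500]] (det J = 258.7500).
Solving J·Δ = −F gives Δ = (0.2036, 0.9768).
Then the next iterate is (u, v)₁ = (-0.2964, -2.0232).

(-0.2964, -2.0232)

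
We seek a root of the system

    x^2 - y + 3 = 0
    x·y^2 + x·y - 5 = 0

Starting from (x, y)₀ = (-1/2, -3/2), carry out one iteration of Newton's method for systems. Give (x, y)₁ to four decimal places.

(-3.0000, 5.7500)

At (-1/2, -3/2): F = (4.7500, -5.3750).
Jacobian J = [[2·x, -1], [y^2 + y, 2·x·y + x]].
At the point, J = [[-1.0000, -1.0000], [0.7500, 1.0000]] (det J = -0.2500).
Solving J·Δ = −F gives Δ = (-2.5000, 7.2500).
Then the next iterate is (x, y)₁ = (-3.0000, 5.7500).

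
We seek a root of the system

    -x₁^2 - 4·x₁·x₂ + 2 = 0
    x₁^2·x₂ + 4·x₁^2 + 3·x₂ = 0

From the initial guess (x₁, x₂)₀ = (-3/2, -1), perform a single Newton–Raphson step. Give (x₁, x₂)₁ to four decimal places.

(-0.8905, -0.6694)

At (-3/2, -1): F = (-6.2500, 3.7500).
Jacobian J = [[-2·x₁ - 4·x₂, -4·x₁], [2·x₁·x₂ + 8·x₁, x₁^2 + 3]].
At the point, J = [[7.0000, 6.0000], [-9.0000, 5.2500]] (det J = 90.7500).
Solving J·Δ = −F gives Δ = (0.6095, 0.3306).
Then the next iterate is (x₁, x₂)₁ = (-0.8905, -0.6694).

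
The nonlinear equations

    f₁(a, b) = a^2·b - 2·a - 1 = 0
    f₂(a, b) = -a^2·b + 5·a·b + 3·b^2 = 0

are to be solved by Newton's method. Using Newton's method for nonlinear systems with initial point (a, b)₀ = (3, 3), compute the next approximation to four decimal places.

(2.8175, 1.1022)

At (3, 3): F = (20.0000, 45.0000).
Jacobian J = [[2·a·b - 2, a^2], [-2·a·b + 5·b, -a^2 + 5·a + 6·b]].
At the point, J = [[16.0000, 9.0000], [-3.0000, 24.0000]] (det J = 411.0000).
Solving J·Δ = −F gives Δ = (-0.1825, -1.8978).
Then the next iterate is (a, b)₁ = (2.8175, 1.1022).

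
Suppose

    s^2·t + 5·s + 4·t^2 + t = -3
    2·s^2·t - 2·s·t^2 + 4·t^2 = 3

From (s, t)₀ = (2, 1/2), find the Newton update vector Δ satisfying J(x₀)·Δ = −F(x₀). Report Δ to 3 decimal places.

At (2, 1/2): F = (16.500, 1.000).
Jacobian J = [[2·s·t + 5, s^2 + 8·t + 1], [4·s·t - 2·t^2, 2·s^2 - 4·s·t + 8·t]].
At the point, J = [[7.000, 9.000], [3.500, 8.000]] (det J = 24.500).
Solving J·Δ = −F gives Δ = (-5.020, 2.071).

(-5.020, 2.071)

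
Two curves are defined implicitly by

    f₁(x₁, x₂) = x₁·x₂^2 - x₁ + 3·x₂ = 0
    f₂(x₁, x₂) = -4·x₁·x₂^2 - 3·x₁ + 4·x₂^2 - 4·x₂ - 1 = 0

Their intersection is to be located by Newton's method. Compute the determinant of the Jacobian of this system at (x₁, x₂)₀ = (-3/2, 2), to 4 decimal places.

51.0000

J = [[x₂^2 - 1, 2·x₁·x₂ + 3], [-4·x₂^2 - 3, -8·x₁·x₂ + 8·x₂ - 4]].
At the point, J = [[3.0000, -3.0000], [-19.0000, 36.0000]].
det J = 51.0000.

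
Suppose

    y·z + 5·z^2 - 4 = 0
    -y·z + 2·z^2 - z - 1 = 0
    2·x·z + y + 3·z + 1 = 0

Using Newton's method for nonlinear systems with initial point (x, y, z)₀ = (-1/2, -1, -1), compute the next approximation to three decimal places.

At (-1/2, -1, -1): F = (2.000, 1.000, -2.000).
Jacobian J = [[0, z, y + 10·z], [0, -z, -y + 4·z - 1], [2·z, 1, 2·x + 3]].
At the point, J = [[0.000, -1.000, -11.000], [0.000, 1.000, -4.000], [-2.000, 1.000, 2.000]] (det J = -30.000).
Solving J·Δ = −F gives Δ = (-0.900, -0.200, 0.200).
Then the next iterate is (x, y, z)₁ = (-1.400, -1.200, -0.800).

(-1.400, -1.200, -0.800)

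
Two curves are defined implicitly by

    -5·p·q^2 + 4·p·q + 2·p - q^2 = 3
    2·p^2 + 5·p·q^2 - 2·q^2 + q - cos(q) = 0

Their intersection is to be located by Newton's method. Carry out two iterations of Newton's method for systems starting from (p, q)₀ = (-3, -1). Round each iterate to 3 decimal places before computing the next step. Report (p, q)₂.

At (-3, -1): F = (17.000, -0.54030).
Jacobian J = [[-5·q^2 + 4·q + 2, -10·p·q + 4·p - 2·q], [4·p + 5·q^2, 10·p·q - 4·q + sin(q) + 1]].
At the point, J = [[-7.000, -40.000], [-7.000, 34.15853]] (det J = -519.10970).
Solving J·Δ = −F gives Δ = (1.077, 0.237).
Then the next iterate is (p, q)₁ = (-1.923, -0.763).
Round to (-1.923, -0.763) and repeat: F = (4.03838, -0.85180), J = [[-3.96285, -20.83849], [-4.78116, 18.03340]].
Δ = (0.322, 0.133), so (p, q)₂ = (-1.601, -0.630).

(-1.601, -0.630)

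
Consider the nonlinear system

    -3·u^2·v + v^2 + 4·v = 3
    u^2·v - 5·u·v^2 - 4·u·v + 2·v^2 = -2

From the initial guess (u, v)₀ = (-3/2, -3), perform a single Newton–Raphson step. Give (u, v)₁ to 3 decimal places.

(-1.368, -1.778)

At (-3/2, -3): F = (14.250, 62.750).
Jacobian J = [[-6·u·v, -3·u^2 + 2·v + 4], [2·u·v - 5·v^2 - 4·v, u^2 - 10·u·v - 4·u + 4·v]].
At the point, J = [[-27.000, -8.750], [-24.000, -48.750]] (det J = 1106.250).
Solving J·Δ = −F gives Δ = (0.132, 1.222).
Then the next iterate is (u, v)₁ = (-1.368, -1.778).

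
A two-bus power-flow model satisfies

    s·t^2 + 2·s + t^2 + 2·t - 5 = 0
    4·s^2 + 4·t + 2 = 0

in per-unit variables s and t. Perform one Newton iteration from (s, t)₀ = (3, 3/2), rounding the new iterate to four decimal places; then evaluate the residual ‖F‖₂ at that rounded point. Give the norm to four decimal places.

At (3, 3/2): F = (13.0000, 44.0000).
Jacobian J = [[t^2 + 2, 2·s·t + 2·t + 2], [8·s, 4]].
At the point, J = [[4.2500, 14.0000], [24.0000, 4.0000]] (det J = -319.0000).
Solving J·Δ = −F gives Δ = (-1.7680, -0.3918).
Then the next iterate is (s, t)₁ = (1.2320, 1.1082).
Re-evaluating at (1.2320, 1.1082): F = (2.421535, 12.504096), so ‖F‖₂ = 12.7364.

12.7364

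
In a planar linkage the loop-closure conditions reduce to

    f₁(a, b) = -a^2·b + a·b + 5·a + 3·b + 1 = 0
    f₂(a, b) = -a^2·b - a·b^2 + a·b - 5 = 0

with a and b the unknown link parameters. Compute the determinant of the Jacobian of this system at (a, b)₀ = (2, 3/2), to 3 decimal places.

2.750

J = [[-2·a·b + b + 5, -a^2 + a + 3], [-2·a·b - b^2 + b, -a^2 - 2·a·b + a]].
At the point, J = [[0.500, 1.000], [-6.750, -8.000]].
det J = 2.750.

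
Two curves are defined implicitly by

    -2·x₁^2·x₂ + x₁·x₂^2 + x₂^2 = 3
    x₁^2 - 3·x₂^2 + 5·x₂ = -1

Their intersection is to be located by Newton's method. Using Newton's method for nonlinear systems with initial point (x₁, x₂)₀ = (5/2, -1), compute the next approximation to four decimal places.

(1.9125, -0.6648)

At (5/2, -1): F = (13.0000, -0.7500).
Jacobian J = [[-4·x₁·x₂ + x₂^2, -2·x₁^2 + 2·x₁·x₂ + 2·x₂], [2·x₁, -6·x₂ + 5]].
At the point, J = [[11.0000, -19.5000], [5.0000, 11.0000]] (det J = 218.5000).
Solving J·Δ = −F gives Δ = (-0.5875, 0.3352).
Then the next iterate is (x₁, x₂)₁ = (1.9125, -0.6648).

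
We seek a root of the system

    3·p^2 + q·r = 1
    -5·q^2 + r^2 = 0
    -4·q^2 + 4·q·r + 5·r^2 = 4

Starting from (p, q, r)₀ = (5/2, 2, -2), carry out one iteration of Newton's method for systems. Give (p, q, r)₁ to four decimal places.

At (5/2, 2, -2): F = (13.7500, -16.0000, -16.0000).
Jacobian J = [[6·p, r, q], [0, -10·q, 2·r], [0, -8·q + 4·r, 4·q + 10·r]].
At the point, J = [[15.0000, -2.0000, 2.0000], [0.0000, -20.0000, -4.0000], [0.0000, -24.0000, -12.0000]] (det J = 2160.0000).
Solving J·Δ = −F gives Δ = (-1.0944, -0.8889, 0.4444).
Then the next iterate is (p, q, r)₁ = (1.4056, 1.1111, -1.5556).

(1.4056, 1.1111, -1.5556)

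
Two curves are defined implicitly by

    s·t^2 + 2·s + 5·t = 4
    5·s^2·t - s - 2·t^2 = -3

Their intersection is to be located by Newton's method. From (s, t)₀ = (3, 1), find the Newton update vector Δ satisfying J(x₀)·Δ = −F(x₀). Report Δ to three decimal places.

(-0.321, -0.821)

At (3, 1): F = (10.000, 43.000).
Jacobian J = [[t^2 + 2, 2·s·t + 5], [10·s·t - 1, 5·s^2 - 4·t]].
At the point, J = [[3.000, 11.000], [29.000, 41.000]] (det J = -196.000).
Solving J·Δ = −F gives Δ = (-0.321, -0.821).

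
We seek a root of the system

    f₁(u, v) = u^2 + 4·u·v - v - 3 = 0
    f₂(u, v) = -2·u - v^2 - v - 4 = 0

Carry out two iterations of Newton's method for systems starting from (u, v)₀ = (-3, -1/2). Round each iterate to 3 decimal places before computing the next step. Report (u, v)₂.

At (-3, -1/2): F = (12.500, 2.250).
Jacobian J = [[2·u + 4·v, 4·u - 1], [-2, -2·v - 1]].
At the point, J = [[-8.000, -13.000], [-2.000, 0.000]] (det J = -26.000).
Solving J·Δ = −F gives Δ = (1.125, 0.269).
Then the next iterate is (u, v)₁ = (-1.875, -0.231).
Round to (-1.875, -0.231) and repeat: F = (2.47912, -0.07236), J = [[-4.674, -8.500], [-2.000, -0.538]].
Δ = (-0.135, 0.366), so (u, v)₂ = (-2.010, 0.135).

(-2.010, 0.135)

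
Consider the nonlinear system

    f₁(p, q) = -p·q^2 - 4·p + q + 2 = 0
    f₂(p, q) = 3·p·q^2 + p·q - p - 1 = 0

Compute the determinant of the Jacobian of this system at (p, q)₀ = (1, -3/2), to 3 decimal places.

J = [[-q^2 - 4, -2·p·q + 1], [3·q^2 + q - 1, 6·p·q + p]].
At the point, J = [[-6.250, 4.000], [4.250, -8.000]].
det J = 33.000.

33.000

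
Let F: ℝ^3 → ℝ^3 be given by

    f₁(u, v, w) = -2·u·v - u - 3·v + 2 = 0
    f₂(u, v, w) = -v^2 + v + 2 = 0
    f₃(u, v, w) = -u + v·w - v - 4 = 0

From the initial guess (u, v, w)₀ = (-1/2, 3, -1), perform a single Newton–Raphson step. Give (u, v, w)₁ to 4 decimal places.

(-0.7714, 2.2000, 1.5429)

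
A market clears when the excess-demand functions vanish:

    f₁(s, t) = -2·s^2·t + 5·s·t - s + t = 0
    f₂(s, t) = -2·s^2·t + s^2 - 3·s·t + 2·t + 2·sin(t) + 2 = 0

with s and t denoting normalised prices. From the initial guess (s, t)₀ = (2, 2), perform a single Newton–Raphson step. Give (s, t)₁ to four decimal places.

(2.0194, 0.7118)

At (2, 2): F = (4.0000, -16.181405).
Jacobian J = [[-4·s·t + 5·t - 1, -2·s^2 + 5·s + 1], [-4·s·t + 2·s - 3·t, -2·s^2 - 3·s + 2·cos(t) + 2]].
At the point, J = [[-7.0000, 3.0000], [-18.0000, -12.832294]] (det J = 143.826056).
Solving J·Δ = −F gives Δ = (0.0194, -1.2882).
Then the next iterate is (s, t)₁ = (2.0194, 0.7118).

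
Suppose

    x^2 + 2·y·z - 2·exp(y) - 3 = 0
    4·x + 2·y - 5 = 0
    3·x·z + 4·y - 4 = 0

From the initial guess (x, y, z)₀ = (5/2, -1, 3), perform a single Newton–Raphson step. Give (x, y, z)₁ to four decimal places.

(0.7676, 0.9648, 2.0977)

At (5/2, -1, 3): F = (-3.485759, 3.0000, 14.5000).
Jacobian J = [[2·x, 2·z - 2·exp(y), 2·y], [4, 2, 0], [3·z, 4, 3·x]].
At the point, J = [[5.0000, 5.264241, -2.0000], [4.0000, 2.0000, 0.0000], [9.0000, 4.0000, 7.5000]] (det J = -78.927234).
Solving J·Δ = −F gives Δ = (-1.7324, 1.9648, -0.9023).
Then the next iterate is (x, y, z)₁ = (0.7676, 0.9648, 2.0977).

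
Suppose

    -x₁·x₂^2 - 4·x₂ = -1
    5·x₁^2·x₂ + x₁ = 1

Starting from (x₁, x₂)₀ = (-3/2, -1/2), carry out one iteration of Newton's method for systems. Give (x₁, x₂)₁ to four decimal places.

(-1.3471, 0.1067)

At (-3/2, -1/2): F = (3.3750, -8.1250).
Jacobian J = [[-x₂^2, -2·x₁·x₂ - 4], [10·x₁·x₂ + 1, 5·x₁^2]].
At the point, J = [[-0.2500, -5.5000], [8.5000, 11.2500]] (det J = 43.9375).
Solving J·Δ = −F gives Δ = (0.1529, 0.6067).
Then the next iterate is (x₁, x₂)₁ = (-1.3471, 0.1067).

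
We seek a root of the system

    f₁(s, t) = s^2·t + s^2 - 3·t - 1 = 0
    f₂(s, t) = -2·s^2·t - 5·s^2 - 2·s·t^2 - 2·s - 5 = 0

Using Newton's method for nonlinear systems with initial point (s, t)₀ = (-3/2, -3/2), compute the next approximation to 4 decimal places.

(-3.0455, -1.4242)

At (-3/2, -3/2): F = (2.3750, 0.2500).
Jacobian J = [[2·s·t + 2·s, s^2 - 3], [-4·s·t - 10·s - 2·t^2 - 2, -2·s^2 - 4·s·t]].
At the point, J = [[1.5000, -0.7500], [-0.5000, -13.5000]] (det J = -20.6250).
Solving J·Δ = −F gives Δ = (-1.5455, 0.0758).
Then the next iterate is (s, t)₁ = (-3.0455, -1.4242).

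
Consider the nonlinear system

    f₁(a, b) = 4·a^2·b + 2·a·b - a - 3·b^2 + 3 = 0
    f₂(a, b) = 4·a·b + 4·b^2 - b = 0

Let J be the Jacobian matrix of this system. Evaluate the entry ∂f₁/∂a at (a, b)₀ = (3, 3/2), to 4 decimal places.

∂f₁/∂a = 8·a·b + 2·b - 1.
At (3, 3/2) this is 38.0000.

38.0000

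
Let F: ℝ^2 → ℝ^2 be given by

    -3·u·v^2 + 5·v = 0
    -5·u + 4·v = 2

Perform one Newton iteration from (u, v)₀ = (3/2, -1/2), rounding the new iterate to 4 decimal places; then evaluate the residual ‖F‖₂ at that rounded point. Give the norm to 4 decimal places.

1.2776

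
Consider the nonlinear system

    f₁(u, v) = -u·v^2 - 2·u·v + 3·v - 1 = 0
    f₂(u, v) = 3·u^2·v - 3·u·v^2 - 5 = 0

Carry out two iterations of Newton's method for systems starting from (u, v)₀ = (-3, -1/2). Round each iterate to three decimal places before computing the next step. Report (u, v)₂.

At (-3, -1/2): F = (-4.750, -16.250).
Jacobian J = [[-v^2 - 2·v, -2·u·v - 2·u + 3], [6·u·v - 3·v^2, 3·u^2 - 6·u·v]].
At the point, J = [[0.750, 6.000], [8.250, 18.000]] (det J = -36.000).
Solving J·Δ = −F gives Δ = (0.333, 0.750).
Then the next iterate is (u, v)₁ = (-2.667, 0.250).
Round to (-2.667, 0.250) and repeat: F = (1.25019, 0.83473), J = [[-0.56250, 9.66750], [-4.188, 25.33917]].
Δ = (-0.900, -0.182), so (u, v)₂ = (-3.567, 0.068).

(-3.567, 0.068)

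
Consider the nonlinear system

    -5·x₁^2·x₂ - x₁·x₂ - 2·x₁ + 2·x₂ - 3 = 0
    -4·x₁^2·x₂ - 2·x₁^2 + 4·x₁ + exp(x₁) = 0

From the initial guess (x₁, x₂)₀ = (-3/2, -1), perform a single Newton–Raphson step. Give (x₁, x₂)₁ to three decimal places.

(-0.888, -1.263)

At (-3/2, -1): F = (7.750, -1.27687).
Jacobian J = [[-10·x₁·x₂ - x₂ - 2, -5·x₁^2 - x₁ + 2], [-8·x₁·x₂ - 4·x₁ + exp(x₁) + 4, -4·x₁^2]].
At the point, J = [[-16.000, -7.750], [-1.77687, -9.000]] (det J = 130.22926).
Solving J·Δ = −F gives Δ = (0.612, -0.263).
Then the next iterate is (x₁, x₂)₁ = (-0.888, -1.263).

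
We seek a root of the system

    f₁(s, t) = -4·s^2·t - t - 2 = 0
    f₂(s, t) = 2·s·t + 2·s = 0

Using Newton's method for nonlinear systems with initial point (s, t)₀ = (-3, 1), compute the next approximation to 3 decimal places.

(49.500, 34.000)

At (-3, 1): F = (-39.000, -12.000).
Jacobian J = [[-8·s·t, -4·s^2 - 1], [2·t + 2, 2·s]].
At the point, J = [[24.000, -37.000], [4.000, -6.000]] (det J = 4.000).
Solving J·Δ = −F gives Δ = (52.500, 33.000).
Then the next iterate is (s, t)₁ = (49.500, 34.000).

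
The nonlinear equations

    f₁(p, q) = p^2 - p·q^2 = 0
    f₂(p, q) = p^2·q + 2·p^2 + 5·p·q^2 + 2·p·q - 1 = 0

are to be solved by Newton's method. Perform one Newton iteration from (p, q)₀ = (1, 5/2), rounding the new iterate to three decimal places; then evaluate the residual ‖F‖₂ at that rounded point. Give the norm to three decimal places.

11.004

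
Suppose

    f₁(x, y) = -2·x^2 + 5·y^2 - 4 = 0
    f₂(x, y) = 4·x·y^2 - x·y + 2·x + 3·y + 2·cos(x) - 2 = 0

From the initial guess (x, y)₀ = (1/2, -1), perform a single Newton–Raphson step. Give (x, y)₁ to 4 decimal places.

(0.4716, -0.9443)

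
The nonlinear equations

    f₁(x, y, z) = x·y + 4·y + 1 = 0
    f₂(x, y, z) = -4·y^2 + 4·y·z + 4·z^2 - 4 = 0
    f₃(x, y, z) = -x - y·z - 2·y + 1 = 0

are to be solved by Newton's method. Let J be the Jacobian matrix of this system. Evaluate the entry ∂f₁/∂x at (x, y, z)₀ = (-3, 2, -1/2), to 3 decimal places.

2.000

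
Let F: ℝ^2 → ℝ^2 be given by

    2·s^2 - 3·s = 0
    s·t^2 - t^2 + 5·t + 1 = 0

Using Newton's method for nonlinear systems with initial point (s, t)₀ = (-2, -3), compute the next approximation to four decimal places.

(-0.7273, -1.7154)

At (-2, -3): F = (14.0000, -41.0000).
Jacobian J = [[4·s - 3, 0], [t^2, 2·s·t - 2·t + 5]].
At the point, J = [[-11.0000, 0.0000], [9.0000, 23.0000]] (det J = -253.0000).
Solving J·Δ = −F gives Δ = (1.2727, 1.2846).
Then the next iterate is (s, t)₁ = (-0.7273, -1.7154).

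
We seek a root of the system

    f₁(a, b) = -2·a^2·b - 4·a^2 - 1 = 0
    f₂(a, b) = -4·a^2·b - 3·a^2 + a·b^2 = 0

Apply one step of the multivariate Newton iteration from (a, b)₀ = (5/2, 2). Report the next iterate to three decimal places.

(3.317, -4.693)

At (5/2, 2): F = (-51.000, -58.750).
Jacobian J = [[-4·a·b - 8·a, -2·a^2], [-8·a·b - 6·a + b^2, -4·a^2 + 2·a·b]].
At the point, J = [[-40.000, -12.500], [-51.000, -15.000]] (det J = -37.500).
Solving J·Δ = −F gives Δ = (0.817, -6.693).
Then the next iterate is (a, b)₁ = (3.317, -4.693).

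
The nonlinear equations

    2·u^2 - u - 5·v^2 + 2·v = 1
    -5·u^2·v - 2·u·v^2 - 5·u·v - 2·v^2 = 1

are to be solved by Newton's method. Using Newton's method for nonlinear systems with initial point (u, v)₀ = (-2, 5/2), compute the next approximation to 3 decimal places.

At (-2, 5/2): F = (-17.250, -13.500).
Jacobian J = [[4·u - 1, -10·v + 2], [-10·u·v - 2·v^2 - 5·v, -5·u^2 - 4·u·v - 5·u - 4·v]].
At the point, J = [[-9.000, -23.000], [25.000, 0.000]] (det J = 575.000).
Solving J·Δ = −F gives Δ = (0.540, -0.961).
Then the next iterate is (u, v)₁ = (-1.460, 1.539).

(-1.460, 1.539)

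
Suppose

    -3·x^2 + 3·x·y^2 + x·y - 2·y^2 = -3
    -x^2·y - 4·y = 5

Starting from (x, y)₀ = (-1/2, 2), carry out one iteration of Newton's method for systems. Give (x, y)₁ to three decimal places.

At (-1/2, 2): F = (-12.750, -13.500).
Jacobian J = [[-6·x + 3·y^2 + y, 6·x·y + x - 4·y], [-2·x·y, -x^2 - 4]].
At the point, J = [[17.000, -14.500], [2.000, -4.250]] (det J = -43.250).
Solving J·Δ = −F gives Δ = (-3.273, -4.717).
Then the next iterate is (x, y)₁ = (-3.773, -2.717).

(-3.773, -2.717)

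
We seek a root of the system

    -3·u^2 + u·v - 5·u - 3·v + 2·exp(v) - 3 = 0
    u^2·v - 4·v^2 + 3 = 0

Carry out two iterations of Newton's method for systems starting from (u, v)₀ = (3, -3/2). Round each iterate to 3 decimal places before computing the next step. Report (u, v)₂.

(0.400, -1.049)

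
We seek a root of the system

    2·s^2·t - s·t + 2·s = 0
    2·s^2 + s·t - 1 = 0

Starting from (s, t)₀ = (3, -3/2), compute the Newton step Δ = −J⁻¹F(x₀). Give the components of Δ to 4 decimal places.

At (3, -3/2): F = (-16.5000, 12.5000).
Jacobian J = [[4·s·t - t + 2, 2·s^2 - s], [4·s + t, s]].
At the point, J = [[-14.5000, 15.0000], [10.5000, 3.0000]] (det J = -201.0000).
Solving J·Δ = −F gives Δ = (-1.1791, -0.0398).

(-1.1791, -0.0398)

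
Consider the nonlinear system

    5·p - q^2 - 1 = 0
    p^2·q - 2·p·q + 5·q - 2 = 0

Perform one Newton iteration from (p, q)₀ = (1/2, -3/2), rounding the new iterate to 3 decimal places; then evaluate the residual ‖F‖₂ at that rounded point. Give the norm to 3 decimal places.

7.615

At (1/2, -3/2): F = (-0.750, -8.375).
Jacobian J = [[5, -2·q], [2·p·q - 2·q, p^2 - 2·p + 5]].
At the point, J = [[5.000, 3.000], [1.500, 4.250]] (det J = 16.750).
Solving J·Δ = −F gives Δ = (-1.310, 2.433).
Then the next iterate is (p, q)₁ = (-0.810, 0.933).
Re-evaluating at (-0.810, 0.933): F = (-5.92049, 4.78860), so ‖F‖₂ = 7.615.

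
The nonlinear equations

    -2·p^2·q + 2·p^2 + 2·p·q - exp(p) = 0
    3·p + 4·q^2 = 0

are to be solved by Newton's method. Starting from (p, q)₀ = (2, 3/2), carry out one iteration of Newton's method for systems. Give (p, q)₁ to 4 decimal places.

(1.9473, 0.2632)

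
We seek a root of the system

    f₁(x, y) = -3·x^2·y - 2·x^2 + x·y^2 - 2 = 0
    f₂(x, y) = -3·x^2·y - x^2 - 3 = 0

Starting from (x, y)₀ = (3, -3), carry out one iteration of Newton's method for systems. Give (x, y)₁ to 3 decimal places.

(2.069, -2.100)

At (3, -3): F = (88.000, 69.000).
Jacobian J = [[-6·x·y - 4·x + y^2, -3·x^2 + 2·x·y], [-6·x·y - 2·x, -3·x^2]].
At the point, J = [[51.000, -45.000], [48.000, -27.000]] (det J = 783.000).
Solving J·Δ = −F gives Δ = (-0.931, 0.900).
Then the next iterate is (x, y)₁ = (2.069, -2.100).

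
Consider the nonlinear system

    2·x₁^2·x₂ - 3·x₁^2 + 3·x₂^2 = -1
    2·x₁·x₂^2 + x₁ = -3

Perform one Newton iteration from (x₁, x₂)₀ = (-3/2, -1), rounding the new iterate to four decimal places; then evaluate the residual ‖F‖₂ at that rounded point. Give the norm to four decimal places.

1.1913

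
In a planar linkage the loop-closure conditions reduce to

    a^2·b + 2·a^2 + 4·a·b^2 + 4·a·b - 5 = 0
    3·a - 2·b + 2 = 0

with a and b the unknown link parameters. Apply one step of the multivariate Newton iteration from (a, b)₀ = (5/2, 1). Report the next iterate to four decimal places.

At (5/2, 1): F = (33.7500, 7.5000).
Jacobian J = [[2·a·b + 4·a + 4·b^2 + 4·b, a^2 + 8·a·b + 4·a], [3, -2]].
At the point, J = [[23.0000, 36.2500], [3.0000, -2.0000]] (det J = -154.7500).
Solving J·Δ = −F gives Δ = (-2.1931, 0.4604).
Then the next iterate is (a, b)₁ = (0.3069, 1.4604).

(0.3069, 1.4604)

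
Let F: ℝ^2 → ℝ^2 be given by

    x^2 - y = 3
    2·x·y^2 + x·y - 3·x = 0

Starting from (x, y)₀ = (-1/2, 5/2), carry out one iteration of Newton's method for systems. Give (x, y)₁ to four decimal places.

At (-1/2, 5/2): F = (-5.2500, -6.0000).
Jacobian J = [[2·x, -1], [2·y^2 + y - 3, 4·x·y + x]].
At the point, J = [[-1.0000, -1.0000], [12.0000, -5.5000]] (det J = 17.5000).
Solving J·Δ = −F gives Δ = (-1.3071, -3.9429).
Then the next iterate is (x, y)₁ = (-1.8071, -1.4429).

(-1.8071, -1.4429)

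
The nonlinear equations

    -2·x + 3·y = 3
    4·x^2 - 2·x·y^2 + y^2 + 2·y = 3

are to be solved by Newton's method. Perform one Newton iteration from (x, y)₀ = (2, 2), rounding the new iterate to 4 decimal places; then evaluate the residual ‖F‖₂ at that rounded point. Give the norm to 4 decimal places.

At (2, 2): F = (-1.0000, 5.0000).
Jacobian J = [[-2, 3], [8·x - 2·y^2, -4·x·y + 2·y + 2]].
At the point, J = [[-2.0000, 3.0000], [8.0000, -10.0000]] (det J = -4.0000).
Solving J·Δ = −F gives Δ = (-1.2500, -0.5000).
Then the next iterate is (x, y)₁ = (0.7500, 1.5000).
Re-evaluating at (0.7500, 1.5000): F = (0.0000, 1.1250), so ‖F‖₂ = 1.1250.

1.1250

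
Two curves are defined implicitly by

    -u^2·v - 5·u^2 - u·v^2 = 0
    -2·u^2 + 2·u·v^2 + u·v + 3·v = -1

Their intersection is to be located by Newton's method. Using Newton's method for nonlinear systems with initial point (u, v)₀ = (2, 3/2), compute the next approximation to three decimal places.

(1.153, 0.842)

At (2, 3/2): F = (-30.500, 9.500).
Jacobian J = [[-2·u·v - 10·u - v^2, -u^2 - 2·u·v], [-4·u + 2·v^2 + v, 4·u·v + u + 3]].
At the point, J = [[-28.250, -10.000], [-2.000, 17.000]] (det J = -500.250).
Solving J·Δ = −F gives Δ = (-0.847, -0.658).
Then the next iterate is (u, v)₁ = (1.153, 0.842).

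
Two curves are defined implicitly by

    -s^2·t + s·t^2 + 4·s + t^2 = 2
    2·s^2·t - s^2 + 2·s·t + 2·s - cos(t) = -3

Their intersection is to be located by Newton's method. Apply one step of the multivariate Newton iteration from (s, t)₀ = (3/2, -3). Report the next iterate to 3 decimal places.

At (3/2, -3): F = (33.250, -17.76001).
Jacobian J = [[-2·s·t + t^2 + 4, -s^2 + 2·s·t + 2·t], [4·s·t - 2·s + 2·t + 2, 2·s^2 + 2·s + sin(t)]].
At the point, J = [[22.000, -17.250], [-25.000, 7.35888]] (det J = -269.35464).
Solving J·Δ = −F gives Δ = (-0.229, 1.636).
Then the next iterate is (s, t)₁ = (1.271, -1.364).

(1.271, -1.364)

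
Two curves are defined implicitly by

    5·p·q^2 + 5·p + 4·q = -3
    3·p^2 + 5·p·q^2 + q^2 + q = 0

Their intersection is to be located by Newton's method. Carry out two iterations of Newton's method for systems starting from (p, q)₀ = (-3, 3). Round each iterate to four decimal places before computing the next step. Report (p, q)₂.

(-0.8397, 1.8387)

At (-3, 3): F = (-135.0000, -96.0000).
Jacobian J = [[5·q^2 + 5, 10·p·q + 4], [6·p + 5·q^2, 10·p·q + 2·q + 1]].
At the point, J = [[50.0000, -86.0000], [27.0000, -83.0000]] (det J = -1828.0000).
Solving J·Δ = −F gives Δ = (1.6132, -0.6318).
Then the next iterate is (p, q)₁ = (-1.3868, 2.3682).
Round to (-1.3868, 2.3682) and repeat: F = (-33.349646, -25.142232), J = [[33.041856, -28.842198], [19.721056, -27.105798]].
Δ = (0.5471, -0.5295), so (p, q)₂ = (-0.8397, 1.8387).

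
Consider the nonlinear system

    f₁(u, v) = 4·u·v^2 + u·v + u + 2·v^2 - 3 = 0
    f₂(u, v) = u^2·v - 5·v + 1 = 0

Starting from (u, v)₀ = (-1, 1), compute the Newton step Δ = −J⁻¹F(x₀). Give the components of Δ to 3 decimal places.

At (-1, 1): F = (-7.000, -3.000).
Jacobian J = [[4·v^2 + v + 1, 8·u·v + u + 4·v], [2·u·v, u^2 - 5]].
At the point, J = [[6.000, -5.000], [-2.000, -4.000]] (det J = -34.000).
Solving J·Δ = −F gives Δ = (0.382, -0.941).

(0.382, -0.941)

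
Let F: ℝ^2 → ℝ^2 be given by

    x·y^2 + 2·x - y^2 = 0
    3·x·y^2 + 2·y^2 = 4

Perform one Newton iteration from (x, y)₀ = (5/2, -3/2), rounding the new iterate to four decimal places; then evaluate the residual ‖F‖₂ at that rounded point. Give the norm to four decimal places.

At (5/2, -3/2): F = (8.3750, 17.3750).
Jacobian J = [[y^2 + 2, 2·x·y - 2·y], [3·y^2, 6·x·y + 4·y]].
At the point, J = [[4.2500, -4.5000], [6.7500, -28.5000]] (det J = -90.7500).
Solving J·Δ = −F gives Δ = (-1.7686, 0.1908).
Then the next iterate is (x, y)₁ = (0.7314, -1.3092).
Re-evaluating at (0.7314, -1.3092): F = (1.002418, 3.188878), so ‖F‖₂ = 3.3427.

3.3427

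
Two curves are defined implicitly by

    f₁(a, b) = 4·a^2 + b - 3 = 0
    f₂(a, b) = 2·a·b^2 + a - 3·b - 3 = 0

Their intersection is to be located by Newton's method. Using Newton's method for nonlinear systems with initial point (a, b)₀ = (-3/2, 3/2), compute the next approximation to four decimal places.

(-0.9639, 0.4332)

At (-3/2, 3/2): F = (7.5000, -15.7500).
Jacobian J = [[8·a, 1], [2·b^2 + 1, 4·a·b - 3]].
At the point, J = [[-12.0000, 1.0000], [5.5000, -12.0000]] (det J = 138.5000).
Solving J·Δ = −F gives Δ = (0.5361, -1.0668).
Then the next iterate is (a, b)₁ = (-0.9639, 0.4332).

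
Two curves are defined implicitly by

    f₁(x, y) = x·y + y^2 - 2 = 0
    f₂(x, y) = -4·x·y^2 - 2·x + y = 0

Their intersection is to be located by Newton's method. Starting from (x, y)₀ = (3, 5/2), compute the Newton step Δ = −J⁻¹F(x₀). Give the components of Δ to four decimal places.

(0.9526, -1.7664)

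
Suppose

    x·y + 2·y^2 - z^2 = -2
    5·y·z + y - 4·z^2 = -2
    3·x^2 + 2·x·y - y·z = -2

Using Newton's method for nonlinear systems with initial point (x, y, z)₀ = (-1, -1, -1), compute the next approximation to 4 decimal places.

At (-1, -1, -1): F = (4.0000, 2.0000, 6.0000).
Jacobian J = [[y, x + 4·y, -2·z], [0, 5·z + 1, 5·y - 8·z], [6·x + 2·y, 2·x - z, -y]].
At the point, J = [[-1.0000, -5.0000, 2.0000], [0.0000, -4.0000, 3.0000], [-8.0000, -1.0000, 1.0000]] (det J = 57.0000).
Solving J·Δ = −F gives Δ = (0.7018, 0.8421, 0.4561).
Then the next iterate is (x, y, z)₁ = (-0.2982, -0.1579, -0.5439).

(-0.2982, -0.1579, -0.5439)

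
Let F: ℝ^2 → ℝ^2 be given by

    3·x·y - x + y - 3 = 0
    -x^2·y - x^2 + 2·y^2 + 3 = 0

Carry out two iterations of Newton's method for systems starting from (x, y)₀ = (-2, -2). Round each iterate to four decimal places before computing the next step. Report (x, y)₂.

(-1.7372, -0.1633)

At (-2, -2): F = (9.0000, 15.0000).
Jacobian J = [[3·y - 1, 3·x + 1], [-2·x·y - 2·x, -x^2 + 4·y]].
At the point, J = [[-7.0000, -5.0000], [-4.0000, -12.0000]] (det J = 64.0000).
Solving J·Δ = −F gives Δ = (0.5156, 1.0781).
Then the next iterate is (x, y)₁ = (-1.4844, -0.9219).
Round to (-1.4844, -0.9219) and repeat: F = (1.667905, 4.527710), J = [[-3.7657, -3.4532], [0.231863, -5.891043]].
Δ = (-0.2528, 0.7586), so (x, y)₂ = (-1.7372, -0.1633).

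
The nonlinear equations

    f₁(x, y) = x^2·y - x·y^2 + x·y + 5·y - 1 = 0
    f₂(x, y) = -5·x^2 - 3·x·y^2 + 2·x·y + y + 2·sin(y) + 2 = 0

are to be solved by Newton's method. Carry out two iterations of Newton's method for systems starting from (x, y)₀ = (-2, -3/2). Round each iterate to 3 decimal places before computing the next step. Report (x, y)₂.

(0.784, 0.174)

At (-2, -3/2): F = (-7.000, -1.99499).
Jacobian J = [[2·x·y - y^2 + y, x^2 - 2·x·y + x + 5], [-10·x - 3·y^2 + 2·y, -6·x·y + 2·x + 2·cos(y) + 1]].
At the point, J = [[2.250, 1.000], [10.250, -20.85853]] (det J = -57.18168).
Solving J·Δ = −F gives Δ = (2.588, 1.176).
Then the next iterate is (x, y)₁ = (0.588, -0.324).
Round to (0.588, -0.324) and repeat: F = (-2.98426, -1.25564), J = [[-0.810, 6.31477], [-6.84293, 5.21501]].
Δ = (0.196, 0.498), so (x, y)₂ = (0.784, 0.174).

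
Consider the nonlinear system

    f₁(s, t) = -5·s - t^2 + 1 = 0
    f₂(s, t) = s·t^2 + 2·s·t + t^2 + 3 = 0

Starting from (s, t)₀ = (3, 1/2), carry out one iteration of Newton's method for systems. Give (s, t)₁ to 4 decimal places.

(0.2205, 0.1474)

At (3, 1/2): F = (-14.2500, 7.0000).
Jacobian J = [[-5, -2·t], [t^2 + 2·t, 2·s·t + 2·s + 2·t]].
At the point, J = [[-5.0000, -1.0000], [1.2500, 10.0000]] (det J = -48.7500).
Solving J·Δ = −F gives Δ = (-2.7795, -0.3526).
Then the next iterate is (s, t)₁ = (0.2205, 0.1474).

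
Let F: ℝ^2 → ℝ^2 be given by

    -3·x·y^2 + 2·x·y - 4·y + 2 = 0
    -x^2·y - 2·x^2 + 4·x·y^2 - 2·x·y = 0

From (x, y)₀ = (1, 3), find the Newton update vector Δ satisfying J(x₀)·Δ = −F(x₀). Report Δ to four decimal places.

(-3.6829, 2.3171)

At (1, 3): F = (-31.0000, 25.0000).
Jacobian J = [[-3·y^2 + 2·y, -6·x·y + 2·x - 4], [-2·x·y - 4·x + 4·y^2 - 2·y, -x^2 + 8·x·y - 2·x]].
At the point, J = [[-21.0000, -20.0000], [20.0000, 21.0000]] (det J = -41.0000).
Solving J·Δ = −F gives Δ = (-3.6829, 2.3171).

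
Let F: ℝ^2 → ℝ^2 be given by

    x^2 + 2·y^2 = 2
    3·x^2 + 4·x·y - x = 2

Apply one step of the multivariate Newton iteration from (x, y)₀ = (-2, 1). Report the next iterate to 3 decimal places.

At (-2, 1): F = (4.000, 4.000).
Jacobian J = [[2·x, 4·y], [6·x + 4·y - 1, 4·x]].
At the point, J = [[-4.000, 4.000], [-9.000, -8.000]] (det J = 68.000).
Solving J·Δ = −F gives Δ = (0.706, -0.294).
Then the next iterate is (x, y)₁ = (-1.294, 0.706).

(-1.294, 0.706)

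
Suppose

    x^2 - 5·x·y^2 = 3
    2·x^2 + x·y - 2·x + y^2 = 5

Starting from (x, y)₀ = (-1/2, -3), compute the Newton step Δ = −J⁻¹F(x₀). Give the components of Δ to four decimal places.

(0.1205, 0.9472)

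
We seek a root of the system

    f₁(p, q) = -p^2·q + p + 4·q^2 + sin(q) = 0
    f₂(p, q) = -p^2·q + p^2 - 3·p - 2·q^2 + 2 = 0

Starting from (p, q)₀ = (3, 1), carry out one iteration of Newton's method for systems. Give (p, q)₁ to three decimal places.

(2.828, 0.347)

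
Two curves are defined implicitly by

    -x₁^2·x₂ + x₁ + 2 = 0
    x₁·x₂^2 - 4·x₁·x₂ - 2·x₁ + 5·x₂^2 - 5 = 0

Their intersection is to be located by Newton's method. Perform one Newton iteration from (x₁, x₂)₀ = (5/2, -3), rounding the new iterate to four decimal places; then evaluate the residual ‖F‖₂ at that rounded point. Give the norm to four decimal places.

23.7328

At (5/2, -3): F = (23.2500, 87.5000).
Jacobian J = [[-2·x₁·x₂ + 1, -x₁^2], [x₂^2 - 4·x₂ - 2, 2·x₁·x₂ - 4·x₁ + 10·x₂]].
At the point, J = [[16.0000, -6.2500], [19.0000, -55.0000]] (det J = -761.2500).
Solving J·Δ = −F gives Δ = (-0.9614, 1.2588).
Then the next iterate is (x₁, x₂)₁ = (1.5386, -1.7412).
Re-evaluating at (1.5386, -1.7412): F = (7.660525, 22.462421), so ‖F‖₂ = 23.7328.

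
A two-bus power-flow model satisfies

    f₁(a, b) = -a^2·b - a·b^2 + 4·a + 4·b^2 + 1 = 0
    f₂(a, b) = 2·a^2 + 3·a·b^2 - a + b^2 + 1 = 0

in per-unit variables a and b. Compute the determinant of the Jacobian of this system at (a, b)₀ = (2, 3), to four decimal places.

J = [[-2·a·b - b^2 + 4, -a^2 - 2·a·b + 8·b], [4·a + 3·b^2 - 1, 6·a·b + 2·b]].
At the point, J = [[-17.0000, 8.0000], [34.0000, 42.0000]].
det J = -986.0000.

-986.0000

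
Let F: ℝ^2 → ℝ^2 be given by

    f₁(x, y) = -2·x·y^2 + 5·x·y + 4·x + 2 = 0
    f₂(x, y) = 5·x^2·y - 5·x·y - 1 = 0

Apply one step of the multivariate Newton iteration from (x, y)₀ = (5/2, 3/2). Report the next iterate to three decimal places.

(0.398, 3.416)

At (5/2, 3/2): F = (19.500, 27.125).
Jacobian J = [[-2·y^2 + 5·y + 4, -4·x·y + 5·x], [10·x·y - 5·y, 5·x^2 - 5·x]].
At the point, J = [[7.000, -2.500], [30.000, 18.750]] (det J = 206.250).
Solving J·Δ = −F gives Δ = (-2.102, 1.916).
Then the next iterate is (x, y)₁ = (0.398, 3.416).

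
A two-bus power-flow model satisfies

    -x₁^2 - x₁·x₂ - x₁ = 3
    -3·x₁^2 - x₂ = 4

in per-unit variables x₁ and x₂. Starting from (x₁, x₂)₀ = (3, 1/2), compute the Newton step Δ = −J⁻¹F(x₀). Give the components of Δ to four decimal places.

(-1.6774, -1.3065)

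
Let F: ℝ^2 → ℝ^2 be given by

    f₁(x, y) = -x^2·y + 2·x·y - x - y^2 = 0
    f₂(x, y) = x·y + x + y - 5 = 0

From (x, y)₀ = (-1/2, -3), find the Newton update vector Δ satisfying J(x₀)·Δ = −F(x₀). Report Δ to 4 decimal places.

At (-1/2, -3): F = (-4.7500, -7.0000).
Jacobian J = [[-2·x·y + 2·y - 1, -x^2 + 2·x - 2·y], [y + 1, x + 1]].
At the point, J = [[-10.0000, 4.7500], [-2.0000, 0.5000]] (det J = 4.5000).
Solving J·Δ = −F gives Δ = (-6.8611, -13.4444).

(-6.8611, -13.4444)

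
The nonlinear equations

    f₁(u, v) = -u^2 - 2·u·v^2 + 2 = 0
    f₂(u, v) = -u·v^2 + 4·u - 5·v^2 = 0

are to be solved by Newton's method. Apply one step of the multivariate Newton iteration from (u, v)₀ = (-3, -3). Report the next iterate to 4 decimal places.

(-4.5926, -1.1636)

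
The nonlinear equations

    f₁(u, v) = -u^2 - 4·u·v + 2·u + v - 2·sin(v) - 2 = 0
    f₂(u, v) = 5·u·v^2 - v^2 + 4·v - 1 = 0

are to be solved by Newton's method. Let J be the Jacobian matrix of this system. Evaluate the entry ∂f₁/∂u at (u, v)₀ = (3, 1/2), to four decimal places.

-6.0000

∂f₁/∂u = -2·u - 4·v + 2.
At (3, 1/2) this is -6.0000.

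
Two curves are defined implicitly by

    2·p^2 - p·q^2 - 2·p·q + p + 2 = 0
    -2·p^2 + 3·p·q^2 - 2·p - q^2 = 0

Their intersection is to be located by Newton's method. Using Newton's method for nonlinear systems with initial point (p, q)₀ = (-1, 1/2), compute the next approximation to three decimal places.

At (-1, 1/2): F = (4.250, -1.000).
Jacobian J = [[4·p - q^2 - 2·q + 1, -2·p·q - 2·p], [-4·p + 3·q^2 - 2, 6·p·q - 2·q]].
At the point, J = [[-4.250, 3.000], [2.750, -4.000]] (det J = 8.750).
Solving J·Δ = −F gives Δ = (1.600, 0.850).
Then the next iterate is (p, q)₁ = (0.600, 1.350).

(0.600, 1.350)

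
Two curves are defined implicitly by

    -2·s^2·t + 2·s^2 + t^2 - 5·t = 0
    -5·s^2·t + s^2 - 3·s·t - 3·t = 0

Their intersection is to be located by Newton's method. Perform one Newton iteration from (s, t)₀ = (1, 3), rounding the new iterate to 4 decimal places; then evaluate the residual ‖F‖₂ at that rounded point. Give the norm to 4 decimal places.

At (1, 3): F = (-10.0000, -32.0000).
Jacobian J = [[-4·s·t + 4·s, -2·s^2 + 2·t - 5], [-10·s·t + 2·s - 3·t, -5·s^2 - 3·s - 3]].
At the point, J = [[-8.0000, -1.0000], [-37.0000, -11.0000]] (det J = 51.0000).
Solving J·Δ = −F gives Δ = (-1.5294, 2.2353).
Then the next iterate is (s, t)₁ = (-0.5294, 5.2353).
Re-evaluating at (-0.5294, 5.2353): F = (-1.142141, -14.447272), so ‖F‖₂ = 14.4923.

14.4923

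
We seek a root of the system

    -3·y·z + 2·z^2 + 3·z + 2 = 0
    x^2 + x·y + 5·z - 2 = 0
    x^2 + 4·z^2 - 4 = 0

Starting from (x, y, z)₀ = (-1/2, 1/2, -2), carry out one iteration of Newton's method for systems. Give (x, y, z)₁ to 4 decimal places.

At (-1/2, 1/2, -2): F = (7.0000, -12.0000, 12.2500).
Jacobian J = [[0, -3·z, -3·y + 4·z + 3], [2·x + y, x, 5], [2·x, 0, 8·z]].
At the point, J = [[0.0000, 6.0000, -6.5000], [-0.5000, -0.5000, 5.0000], [-1.0000, 0.0000, -16.0000]] (det J = -74.7500).
Solving J·Δ = −F gives Δ = (-10.2784, 0.3587, 1.4080).
Then the next iterate is (x, y, z)₁ = (-10.7784, 0.8587, -0.5920).

(-10.7784, 0.8587, -0.5920)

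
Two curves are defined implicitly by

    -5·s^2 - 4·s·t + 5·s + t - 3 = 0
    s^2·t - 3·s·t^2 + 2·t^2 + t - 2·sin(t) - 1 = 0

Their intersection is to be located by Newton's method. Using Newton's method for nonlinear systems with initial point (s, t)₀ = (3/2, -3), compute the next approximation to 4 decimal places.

(1.5148, -1.3441)

At (3/2, -3): F = (8.2500, -32.967760).
Jacobian J = [[-10·s - 4·t + 5, -4·s + 1], [2·s·t - 3·t^2, s^2 - 6·s·t + 4·t - 2·cos(t) + 1]].
At the point, J = [[2.0000, -5.0000], [-36.0000, 20.229985]] (det J = -139.540030).
Solving J·Δ = −F gives Δ = (0.0148, 1.6559).
Then the next iterate is (s, t)₁ = (1.5148, -1.3441).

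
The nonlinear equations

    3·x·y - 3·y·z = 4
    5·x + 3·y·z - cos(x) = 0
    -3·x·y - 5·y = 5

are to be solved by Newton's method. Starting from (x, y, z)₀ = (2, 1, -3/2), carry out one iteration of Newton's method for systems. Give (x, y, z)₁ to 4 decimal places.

At (2, 1, -3/2): F = (6.5000, 5.916147, -16.0000).
Jacobian J = [[3·y, 3·x - 3·z, -3·y], [sin(x) + 5, 3·z, 3·y], [-3·y, -3·x - 5, 0]].
At the point, J = [[3.0000, 10.5000, -3.0000], [5.909297, -4.5000, 3.0000], [-3.0000, -11.0000, 0.0000]] (det J = 240.006815).
Solving J·Δ = −F gives Δ = (-0.5072, -1.3162, -2.9473).
Then the next iterate is (x, y, z)₁ = (1.4928, -0.3162, -4.4473).

(1.4928, -0.3162, -4.4473)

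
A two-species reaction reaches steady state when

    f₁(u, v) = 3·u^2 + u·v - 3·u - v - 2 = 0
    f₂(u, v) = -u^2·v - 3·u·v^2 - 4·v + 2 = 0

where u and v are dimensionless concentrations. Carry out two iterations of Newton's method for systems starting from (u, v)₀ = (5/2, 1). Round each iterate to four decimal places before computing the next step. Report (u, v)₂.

(1.4706, 0.3605)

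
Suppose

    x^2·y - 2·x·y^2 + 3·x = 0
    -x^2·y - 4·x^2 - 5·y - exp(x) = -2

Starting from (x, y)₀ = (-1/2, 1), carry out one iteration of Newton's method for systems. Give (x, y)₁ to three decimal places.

(0.738, 1.111)

At (-1/2, 1): F = (-0.250, -4.85653).
Jacobian J = [[2·x·y - 2·y^2 + 3, x^2 - 4·x·y], [-2·x·y - 8·x - exp(x), -x^2 - 5]].
At the point, J = [[0.000, 2.250], [4.39347, -5.250]] (det J = -9.88531).
Solving J·Δ = −F gives Δ = (1.238, 0.111).
Then the next iterate is (x, y)₁ = (0.738, 1.111).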